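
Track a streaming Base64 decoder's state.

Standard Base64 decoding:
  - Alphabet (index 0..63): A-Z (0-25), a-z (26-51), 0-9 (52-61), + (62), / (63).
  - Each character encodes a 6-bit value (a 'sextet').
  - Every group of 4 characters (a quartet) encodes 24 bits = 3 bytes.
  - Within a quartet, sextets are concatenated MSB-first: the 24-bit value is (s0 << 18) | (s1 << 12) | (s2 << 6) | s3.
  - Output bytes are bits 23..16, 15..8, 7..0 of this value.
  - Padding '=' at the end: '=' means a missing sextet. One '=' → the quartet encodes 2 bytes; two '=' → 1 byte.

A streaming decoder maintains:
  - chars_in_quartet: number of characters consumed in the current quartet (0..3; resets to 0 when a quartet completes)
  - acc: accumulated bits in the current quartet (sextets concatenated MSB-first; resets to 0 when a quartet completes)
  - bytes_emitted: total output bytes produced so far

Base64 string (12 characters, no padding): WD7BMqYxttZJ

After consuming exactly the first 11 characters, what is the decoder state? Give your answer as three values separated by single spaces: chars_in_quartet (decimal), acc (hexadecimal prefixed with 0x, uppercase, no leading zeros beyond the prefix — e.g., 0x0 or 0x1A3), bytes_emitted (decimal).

Answer: 3 0x2DB59 6

Derivation:
After char 0 ('W'=22): chars_in_quartet=1 acc=0x16 bytes_emitted=0
After char 1 ('D'=3): chars_in_quartet=2 acc=0x583 bytes_emitted=0
After char 2 ('7'=59): chars_in_quartet=3 acc=0x160FB bytes_emitted=0
After char 3 ('B'=1): chars_in_quartet=4 acc=0x583EC1 -> emit 58 3E C1, reset; bytes_emitted=3
After char 4 ('M'=12): chars_in_quartet=1 acc=0xC bytes_emitted=3
After char 5 ('q'=42): chars_in_quartet=2 acc=0x32A bytes_emitted=3
After char 6 ('Y'=24): chars_in_quartet=3 acc=0xCA98 bytes_emitted=3
After char 7 ('x'=49): chars_in_quartet=4 acc=0x32A631 -> emit 32 A6 31, reset; bytes_emitted=6
After char 8 ('t'=45): chars_in_quartet=1 acc=0x2D bytes_emitted=6
After char 9 ('t'=45): chars_in_quartet=2 acc=0xB6D bytes_emitted=6
After char 10 ('Z'=25): chars_in_quartet=3 acc=0x2DB59 bytes_emitted=6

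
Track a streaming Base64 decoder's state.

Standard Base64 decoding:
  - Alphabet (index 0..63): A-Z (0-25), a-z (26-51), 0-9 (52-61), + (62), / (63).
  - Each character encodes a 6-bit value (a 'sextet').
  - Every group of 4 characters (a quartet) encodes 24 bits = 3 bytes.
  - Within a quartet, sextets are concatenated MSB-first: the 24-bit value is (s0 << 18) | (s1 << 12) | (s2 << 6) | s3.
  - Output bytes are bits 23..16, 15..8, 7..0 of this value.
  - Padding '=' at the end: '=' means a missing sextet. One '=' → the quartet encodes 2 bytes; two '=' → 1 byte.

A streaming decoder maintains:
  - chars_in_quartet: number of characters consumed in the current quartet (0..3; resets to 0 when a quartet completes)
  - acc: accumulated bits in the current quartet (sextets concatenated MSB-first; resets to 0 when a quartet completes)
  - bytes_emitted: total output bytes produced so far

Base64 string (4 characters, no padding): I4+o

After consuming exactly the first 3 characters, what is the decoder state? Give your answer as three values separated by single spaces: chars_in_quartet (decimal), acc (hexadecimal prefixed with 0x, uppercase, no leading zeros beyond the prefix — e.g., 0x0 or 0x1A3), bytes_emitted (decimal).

Answer: 3 0x8E3E 0

Derivation:
After char 0 ('I'=8): chars_in_quartet=1 acc=0x8 bytes_emitted=0
After char 1 ('4'=56): chars_in_quartet=2 acc=0x238 bytes_emitted=0
After char 2 ('+'=62): chars_in_quartet=3 acc=0x8E3E bytes_emitted=0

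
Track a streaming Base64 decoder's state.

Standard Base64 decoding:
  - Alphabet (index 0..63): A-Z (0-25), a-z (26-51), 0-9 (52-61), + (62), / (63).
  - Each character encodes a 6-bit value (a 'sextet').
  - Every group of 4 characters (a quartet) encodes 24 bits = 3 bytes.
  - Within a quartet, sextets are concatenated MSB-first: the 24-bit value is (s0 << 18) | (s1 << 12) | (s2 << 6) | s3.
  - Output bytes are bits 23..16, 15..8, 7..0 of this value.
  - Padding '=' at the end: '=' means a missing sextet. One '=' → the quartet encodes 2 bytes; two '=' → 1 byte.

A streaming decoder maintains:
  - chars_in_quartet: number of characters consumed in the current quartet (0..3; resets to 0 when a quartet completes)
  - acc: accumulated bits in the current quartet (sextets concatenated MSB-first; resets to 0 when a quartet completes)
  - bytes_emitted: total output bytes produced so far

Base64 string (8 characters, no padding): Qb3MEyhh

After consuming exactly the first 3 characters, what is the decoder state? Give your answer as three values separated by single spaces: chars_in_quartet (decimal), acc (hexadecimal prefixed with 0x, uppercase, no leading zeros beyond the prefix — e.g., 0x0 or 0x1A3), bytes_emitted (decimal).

Answer: 3 0x106F7 0

Derivation:
After char 0 ('Q'=16): chars_in_quartet=1 acc=0x10 bytes_emitted=0
After char 1 ('b'=27): chars_in_quartet=2 acc=0x41B bytes_emitted=0
After char 2 ('3'=55): chars_in_quartet=3 acc=0x106F7 bytes_emitted=0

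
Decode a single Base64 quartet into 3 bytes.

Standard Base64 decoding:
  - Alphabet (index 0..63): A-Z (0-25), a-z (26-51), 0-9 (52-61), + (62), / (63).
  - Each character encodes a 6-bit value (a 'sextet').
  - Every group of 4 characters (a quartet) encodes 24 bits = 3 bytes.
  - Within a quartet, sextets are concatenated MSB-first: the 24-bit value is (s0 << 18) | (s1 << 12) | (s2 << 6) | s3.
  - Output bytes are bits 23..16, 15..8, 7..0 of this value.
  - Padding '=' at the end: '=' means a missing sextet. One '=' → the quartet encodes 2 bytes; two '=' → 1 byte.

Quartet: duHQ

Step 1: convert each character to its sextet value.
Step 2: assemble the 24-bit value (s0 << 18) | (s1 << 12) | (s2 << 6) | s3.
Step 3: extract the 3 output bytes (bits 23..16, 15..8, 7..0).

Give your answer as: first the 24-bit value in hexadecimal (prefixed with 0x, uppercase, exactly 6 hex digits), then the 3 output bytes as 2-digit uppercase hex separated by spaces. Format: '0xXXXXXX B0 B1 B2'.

Sextets: d=29, u=46, H=7, Q=16
24-bit: (29<<18) | (46<<12) | (7<<6) | 16
      = 0x740000 | 0x02E000 | 0x0001C0 | 0x000010
      = 0x76E1D0
Bytes: (v>>16)&0xFF=76, (v>>8)&0xFF=E1, v&0xFF=D0

Answer: 0x76E1D0 76 E1 D0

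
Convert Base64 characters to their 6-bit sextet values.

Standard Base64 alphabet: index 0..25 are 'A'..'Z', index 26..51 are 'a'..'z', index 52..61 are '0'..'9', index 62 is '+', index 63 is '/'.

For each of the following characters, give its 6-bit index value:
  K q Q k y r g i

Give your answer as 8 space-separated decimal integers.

'K': A..Z range, ord('K') − ord('A') = 10
'q': a..z range, 26 + ord('q') − ord('a') = 42
'Q': A..Z range, ord('Q') − ord('A') = 16
'k': a..z range, 26 + ord('k') − ord('a') = 36
'y': a..z range, 26 + ord('y') − ord('a') = 50
'r': a..z range, 26 + ord('r') − ord('a') = 43
'g': a..z range, 26 + ord('g') − ord('a') = 32
'i': a..z range, 26 + ord('i') − ord('a') = 34

Answer: 10 42 16 36 50 43 32 34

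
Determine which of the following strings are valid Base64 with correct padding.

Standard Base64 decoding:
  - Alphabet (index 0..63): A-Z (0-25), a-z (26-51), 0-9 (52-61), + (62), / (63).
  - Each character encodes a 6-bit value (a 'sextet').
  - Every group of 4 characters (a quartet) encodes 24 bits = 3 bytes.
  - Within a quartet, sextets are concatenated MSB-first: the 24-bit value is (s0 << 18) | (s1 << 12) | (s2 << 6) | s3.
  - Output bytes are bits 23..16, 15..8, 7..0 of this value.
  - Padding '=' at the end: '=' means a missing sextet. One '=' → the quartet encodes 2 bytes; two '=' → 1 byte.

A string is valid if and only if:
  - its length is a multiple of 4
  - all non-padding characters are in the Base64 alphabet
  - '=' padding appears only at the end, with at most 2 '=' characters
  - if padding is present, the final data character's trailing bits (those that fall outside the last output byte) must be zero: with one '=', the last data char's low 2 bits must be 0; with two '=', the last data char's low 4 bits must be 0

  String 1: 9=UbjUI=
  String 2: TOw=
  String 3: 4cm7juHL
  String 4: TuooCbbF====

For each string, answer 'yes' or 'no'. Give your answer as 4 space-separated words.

String 1: '9=UbjUI=' → invalid (bad char(s): ['=']; '=' in middle)
String 2: 'TOw=' → valid
String 3: '4cm7juHL' → valid
String 4: 'TuooCbbF====' → invalid (4 pad chars (max 2))

Answer: no yes yes no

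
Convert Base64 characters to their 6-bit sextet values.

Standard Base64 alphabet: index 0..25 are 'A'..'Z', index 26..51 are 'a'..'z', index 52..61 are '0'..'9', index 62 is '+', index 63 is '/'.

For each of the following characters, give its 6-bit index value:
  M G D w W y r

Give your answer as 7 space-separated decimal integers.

Answer: 12 6 3 48 22 50 43

Derivation:
'M': A..Z range, ord('M') − ord('A') = 12
'G': A..Z range, ord('G') − ord('A') = 6
'D': A..Z range, ord('D') − ord('A') = 3
'w': a..z range, 26 + ord('w') − ord('a') = 48
'W': A..Z range, ord('W') − ord('A') = 22
'y': a..z range, 26 + ord('y') − ord('a') = 50
'r': a..z range, 26 + ord('r') − ord('a') = 43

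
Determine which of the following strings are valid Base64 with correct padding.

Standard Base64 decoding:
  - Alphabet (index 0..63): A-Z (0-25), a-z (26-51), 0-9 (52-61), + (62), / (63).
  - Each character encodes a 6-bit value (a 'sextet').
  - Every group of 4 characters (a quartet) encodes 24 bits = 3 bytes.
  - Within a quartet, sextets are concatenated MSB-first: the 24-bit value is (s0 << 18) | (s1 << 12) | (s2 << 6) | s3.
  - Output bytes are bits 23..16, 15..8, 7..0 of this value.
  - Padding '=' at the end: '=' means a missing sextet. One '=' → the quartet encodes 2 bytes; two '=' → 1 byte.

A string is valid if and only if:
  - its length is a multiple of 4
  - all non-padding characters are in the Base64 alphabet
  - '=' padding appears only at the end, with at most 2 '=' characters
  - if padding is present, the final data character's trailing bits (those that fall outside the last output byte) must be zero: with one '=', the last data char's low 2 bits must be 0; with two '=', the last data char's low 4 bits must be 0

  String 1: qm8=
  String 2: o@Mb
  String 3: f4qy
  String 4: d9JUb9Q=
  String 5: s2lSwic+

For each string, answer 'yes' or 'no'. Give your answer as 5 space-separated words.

Answer: yes no yes yes yes

Derivation:
String 1: 'qm8=' → valid
String 2: 'o@Mb' → invalid (bad char(s): ['@'])
String 3: 'f4qy' → valid
String 4: 'd9JUb9Q=' → valid
String 5: 's2lSwic+' → valid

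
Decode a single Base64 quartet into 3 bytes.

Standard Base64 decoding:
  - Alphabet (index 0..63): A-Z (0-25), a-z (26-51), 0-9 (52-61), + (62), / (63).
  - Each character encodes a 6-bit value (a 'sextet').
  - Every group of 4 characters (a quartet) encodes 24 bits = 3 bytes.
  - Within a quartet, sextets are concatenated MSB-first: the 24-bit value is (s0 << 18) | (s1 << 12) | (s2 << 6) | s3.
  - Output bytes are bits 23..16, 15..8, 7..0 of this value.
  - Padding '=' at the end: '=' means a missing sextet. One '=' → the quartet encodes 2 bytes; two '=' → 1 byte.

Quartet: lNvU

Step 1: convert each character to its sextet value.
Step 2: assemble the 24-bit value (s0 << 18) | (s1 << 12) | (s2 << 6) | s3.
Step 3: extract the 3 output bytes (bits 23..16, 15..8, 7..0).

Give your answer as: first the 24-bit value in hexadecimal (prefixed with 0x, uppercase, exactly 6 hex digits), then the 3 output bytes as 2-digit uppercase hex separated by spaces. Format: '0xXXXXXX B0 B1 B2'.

Answer: 0x94DBD4 94 DB D4

Derivation:
Sextets: l=37, N=13, v=47, U=20
24-bit: (37<<18) | (13<<12) | (47<<6) | 20
      = 0x940000 | 0x00D000 | 0x000BC0 | 0x000014
      = 0x94DBD4
Bytes: (v>>16)&0xFF=94, (v>>8)&0xFF=DB, v&0xFF=D4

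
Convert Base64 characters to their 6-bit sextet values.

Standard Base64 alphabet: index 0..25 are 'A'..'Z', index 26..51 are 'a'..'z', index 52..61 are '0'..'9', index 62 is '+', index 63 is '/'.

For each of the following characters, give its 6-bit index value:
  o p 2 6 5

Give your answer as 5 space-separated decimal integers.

'o': a..z range, 26 + ord('o') − ord('a') = 40
'p': a..z range, 26 + ord('p') − ord('a') = 41
'2': 0..9 range, 52 + ord('2') − ord('0') = 54
'6': 0..9 range, 52 + ord('6') − ord('0') = 58
'5': 0..9 range, 52 + ord('5') − ord('0') = 57

Answer: 40 41 54 58 57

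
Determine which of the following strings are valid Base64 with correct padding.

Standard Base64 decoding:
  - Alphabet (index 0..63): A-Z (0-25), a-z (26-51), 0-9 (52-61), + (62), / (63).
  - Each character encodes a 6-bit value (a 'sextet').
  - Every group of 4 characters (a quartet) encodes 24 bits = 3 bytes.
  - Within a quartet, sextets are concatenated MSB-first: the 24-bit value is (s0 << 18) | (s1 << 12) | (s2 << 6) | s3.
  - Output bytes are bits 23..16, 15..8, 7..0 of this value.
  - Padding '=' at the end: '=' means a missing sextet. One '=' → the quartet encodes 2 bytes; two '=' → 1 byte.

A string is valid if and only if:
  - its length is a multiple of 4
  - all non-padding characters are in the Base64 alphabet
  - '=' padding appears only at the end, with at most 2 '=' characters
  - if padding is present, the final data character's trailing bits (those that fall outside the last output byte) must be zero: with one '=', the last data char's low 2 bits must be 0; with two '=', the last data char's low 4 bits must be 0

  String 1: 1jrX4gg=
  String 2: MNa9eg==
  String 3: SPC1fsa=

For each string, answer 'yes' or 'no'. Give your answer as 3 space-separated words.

Answer: yes yes no

Derivation:
String 1: '1jrX4gg=' → valid
String 2: 'MNa9eg==' → valid
String 3: 'SPC1fsa=' → invalid (bad trailing bits)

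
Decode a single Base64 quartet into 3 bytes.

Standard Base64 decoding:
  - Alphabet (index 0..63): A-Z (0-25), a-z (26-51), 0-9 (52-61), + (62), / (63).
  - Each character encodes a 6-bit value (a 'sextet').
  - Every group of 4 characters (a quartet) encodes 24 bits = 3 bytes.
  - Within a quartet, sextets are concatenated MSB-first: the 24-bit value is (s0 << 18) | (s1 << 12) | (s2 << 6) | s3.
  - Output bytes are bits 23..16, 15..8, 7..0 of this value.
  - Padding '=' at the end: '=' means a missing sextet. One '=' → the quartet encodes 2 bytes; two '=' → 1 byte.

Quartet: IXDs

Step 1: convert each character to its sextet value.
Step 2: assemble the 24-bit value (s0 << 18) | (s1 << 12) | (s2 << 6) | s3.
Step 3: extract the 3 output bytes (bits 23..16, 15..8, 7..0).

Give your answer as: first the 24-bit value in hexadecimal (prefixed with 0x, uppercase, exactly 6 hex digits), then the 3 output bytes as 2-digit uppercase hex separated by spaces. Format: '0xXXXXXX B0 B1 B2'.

Sextets: I=8, X=23, D=3, s=44
24-bit: (8<<18) | (23<<12) | (3<<6) | 44
      = 0x200000 | 0x017000 | 0x0000C0 | 0x00002C
      = 0x2170EC
Bytes: (v>>16)&0xFF=21, (v>>8)&0xFF=70, v&0xFF=EC

Answer: 0x2170EC 21 70 EC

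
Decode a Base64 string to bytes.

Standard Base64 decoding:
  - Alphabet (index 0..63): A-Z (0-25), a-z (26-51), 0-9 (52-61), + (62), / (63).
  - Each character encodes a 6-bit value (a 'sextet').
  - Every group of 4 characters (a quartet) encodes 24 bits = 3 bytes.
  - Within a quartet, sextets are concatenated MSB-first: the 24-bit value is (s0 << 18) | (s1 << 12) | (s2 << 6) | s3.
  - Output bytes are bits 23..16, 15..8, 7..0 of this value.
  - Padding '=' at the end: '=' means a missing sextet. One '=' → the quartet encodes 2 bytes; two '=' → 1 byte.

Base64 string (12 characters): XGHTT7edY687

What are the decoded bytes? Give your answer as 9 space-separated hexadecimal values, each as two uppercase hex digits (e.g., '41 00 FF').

After char 0 ('X'=23): chars_in_quartet=1 acc=0x17 bytes_emitted=0
After char 1 ('G'=6): chars_in_quartet=2 acc=0x5C6 bytes_emitted=0
After char 2 ('H'=7): chars_in_quartet=3 acc=0x17187 bytes_emitted=0
After char 3 ('T'=19): chars_in_quartet=4 acc=0x5C61D3 -> emit 5C 61 D3, reset; bytes_emitted=3
After char 4 ('T'=19): chars_in_quartet=1 acc=0x13 bytes_emitted=3
After char 5 ('7'=59): chars_in_quartet=2 acc=0x4FB bytes_emitted=3
After char 6 ('e'=30): chars_in_quartet=3 acc=0x13EDE bytes_emitted=3
After char 7 ('d'=29): chars_in_quartet=4 acc=0x4FB79D -> emit 4F B7 9D, reset; bytes_emitted=6
After char 8 ('Y'=24): chars_in_quartet=1 acc=0x18 bytes_emitted=6
After char 9 ('6'=58): chars_in_quartet=2 acc=0x63A bytes_emitted=6
After char 10 ('8'=60): chars_in_quartet=3 acc=0x18EBC bytes_emitted=6
After char 11 ('7'=59): chars_in_quartet=4 acc=0x63AF3B -> emit 63 AF 3B, reset; bytes_emitted=9

Answer: 5C 61 D3 4F B7 9D 63 AF 3B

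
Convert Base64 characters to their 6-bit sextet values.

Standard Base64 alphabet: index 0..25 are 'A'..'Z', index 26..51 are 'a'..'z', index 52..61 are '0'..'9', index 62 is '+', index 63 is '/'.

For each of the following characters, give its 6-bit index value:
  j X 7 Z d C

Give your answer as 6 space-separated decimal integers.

Answer: 35 23 59 25 29 2

Derivation:
'j': a..z range, 26 + ord('j') − ord('a') = 35
'X': A..Z range, ord('X') − ord('A') = 23
'7': 0..9 range, 52 + ord('7') − ord('0') = 59
'Z': A..Z range, ord('Z') − ord('A') = 25
'd': a..z range, 26 + ord('d') − ord('a') = 29
'C': A..Z range, ord('C') − ord('A') = 2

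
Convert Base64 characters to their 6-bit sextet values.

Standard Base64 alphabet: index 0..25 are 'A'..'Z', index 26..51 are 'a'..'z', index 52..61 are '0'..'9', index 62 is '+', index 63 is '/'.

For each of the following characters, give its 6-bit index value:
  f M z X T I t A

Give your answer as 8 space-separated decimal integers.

'f': a..z range, 26 + ord('f') − ord('a') = 31
'M': A..Z range, ord('M') − ord('A') = 12
'z': a..z range, 26 + ord('z') − ord('a') = 51
'X': A..Z range, ord('X') − ord('A') = 23
'T': A..Z range, ord('T') − ord('A') = 19
'I': A..Z range, ord('I') − ord('A') = 8
't': a..z range, 26 + ord('t') − ord('a') = 45
'A': A..Z range, ord('A') − ord('A') = 0

Answer: 31 12 51 23 19 8 45 0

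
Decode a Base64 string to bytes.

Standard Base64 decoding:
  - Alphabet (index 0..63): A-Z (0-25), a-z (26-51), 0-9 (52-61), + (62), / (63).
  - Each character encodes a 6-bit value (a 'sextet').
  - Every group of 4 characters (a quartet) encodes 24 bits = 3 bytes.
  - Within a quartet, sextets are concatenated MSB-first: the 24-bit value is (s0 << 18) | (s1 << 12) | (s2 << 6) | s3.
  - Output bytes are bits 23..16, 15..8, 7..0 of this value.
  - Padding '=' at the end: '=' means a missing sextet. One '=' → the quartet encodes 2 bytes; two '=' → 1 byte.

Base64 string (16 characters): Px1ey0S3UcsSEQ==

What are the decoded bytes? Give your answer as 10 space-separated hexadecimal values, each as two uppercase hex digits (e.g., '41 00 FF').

Answer: 3F 1D 5E CB 44 B7 51 CB 12 11

Derivation:
After char 0 ('P'=15): chars_in_quartet=1 acc=0xF bytes_emitted=0
After char 1 ('x'=49): chars_in_quartet=2 acc=0x3F1 bytes_emitted=0
After char 2 ('1'=53): chars_in_quartet=3 acc=0xFC75 bytes_emitted=0
After char 3 ('e'=30): chars_in_quartet=4 acc=0x3F1D5E -> emit 3F 1D 5E, reset; bytes_emitted=3
After char 4 ('y'=50): chars_in_quartet=1 acc=0x32 bytes_emitted=3
After char 5 ('0'=52): chars_in_quartet=2 acc=0xCB4 bytes_emitted=3
After char 6 ('S'=18): chars_in_quartet=3 acc=0x32D12 bytes_emitted=3
After char 7 ('3'=55): chars_in_quartet=4 acc=0xCB44B7 -> emit CB 44 B7, reset; bytes_emitted=6
After char 8 ('U'=20): chars_in_quartet=1 acc=0x14 bytes_emitted=6
After char 9 ('c'=28): chars_in_quartet=2 acc=0x51C bytes_emitted=6
After char 10 ('s'=44): chars_in_quartet=3 acc=0x1472C bytes_emitted=6
After char 11 ('S'=18): chars_in_quartet=4 acc=0x51CB12 -> emit 51 CB 12, reset; bytes_emitted=9
After char 12 ('E'=4): chars_in_quartet=1 acc=0x4 bytes_emitted=9
After char 13 ('Q'=16): chars_in_quartet=2 acc=0x110 bytes_emitted=9
Padding '==': partial quartet acc=0x110 -> emit 11; bytes_emitted=10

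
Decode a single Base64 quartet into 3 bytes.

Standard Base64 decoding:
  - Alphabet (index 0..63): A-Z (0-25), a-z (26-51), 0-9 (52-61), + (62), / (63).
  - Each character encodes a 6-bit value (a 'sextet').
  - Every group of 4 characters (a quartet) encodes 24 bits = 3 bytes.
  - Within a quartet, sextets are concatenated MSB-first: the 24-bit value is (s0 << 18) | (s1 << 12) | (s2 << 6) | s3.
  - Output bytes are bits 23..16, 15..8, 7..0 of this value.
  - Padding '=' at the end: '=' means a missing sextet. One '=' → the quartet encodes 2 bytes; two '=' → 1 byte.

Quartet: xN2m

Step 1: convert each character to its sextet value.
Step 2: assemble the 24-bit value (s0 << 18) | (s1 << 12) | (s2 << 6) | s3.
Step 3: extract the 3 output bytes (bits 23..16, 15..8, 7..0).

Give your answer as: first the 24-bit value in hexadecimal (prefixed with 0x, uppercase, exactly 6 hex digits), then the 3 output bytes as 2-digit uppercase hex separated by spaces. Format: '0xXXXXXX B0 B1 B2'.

Sextets: x=49, N=13, 2=54, m=38
24-bit: (49<<18) | (13<<12) | (54<<6) | 38
      = 0xC40000 | 0x00D000 | 0x000D80 | 0x000026
      = 0xC4DDA6
Bytes: (v>>16)&0xFF=C4, (v>>8)&0xFF=DD, v&0xFF=A6

Answer: 0xC4DDA6 C4 DD A6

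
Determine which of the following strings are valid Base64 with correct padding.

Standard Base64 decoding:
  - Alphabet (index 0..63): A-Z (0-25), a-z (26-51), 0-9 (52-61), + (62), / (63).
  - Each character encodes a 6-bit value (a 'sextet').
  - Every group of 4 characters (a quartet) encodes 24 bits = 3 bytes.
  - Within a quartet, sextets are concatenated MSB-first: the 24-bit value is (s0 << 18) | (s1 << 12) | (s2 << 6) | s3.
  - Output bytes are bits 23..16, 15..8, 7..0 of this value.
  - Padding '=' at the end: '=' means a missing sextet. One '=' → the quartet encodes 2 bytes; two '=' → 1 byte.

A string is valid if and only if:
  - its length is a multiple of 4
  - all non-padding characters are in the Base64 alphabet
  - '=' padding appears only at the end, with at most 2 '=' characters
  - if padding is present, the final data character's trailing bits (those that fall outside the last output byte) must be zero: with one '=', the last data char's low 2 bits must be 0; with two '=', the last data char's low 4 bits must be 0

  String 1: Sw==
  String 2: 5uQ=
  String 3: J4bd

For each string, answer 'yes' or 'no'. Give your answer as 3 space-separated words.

String 1: 'Sw==' → valid
String 2: '5uQ=' → valid
String 3: 'J4bd' → valid

Answer: yes yes yes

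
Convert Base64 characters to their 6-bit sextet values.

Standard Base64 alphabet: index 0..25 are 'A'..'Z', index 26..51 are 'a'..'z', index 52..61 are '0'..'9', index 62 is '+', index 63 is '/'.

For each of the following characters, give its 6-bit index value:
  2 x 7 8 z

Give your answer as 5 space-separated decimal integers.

Answer: 54 49 59 60 51

Derivation:
'2': 0..9 range, 52 + ord('2') − ord('0') = 54
'x': a..z range, 26 + ord('x') − ord('a') = 49
'7': 0..9 range, 52 + ord('7') − ord('0') = 59
'8': 0..9 range, 52 + ord('8') − ord('0') = 60
'z': a..z range, 26 + ord('z') − ord('a') = 51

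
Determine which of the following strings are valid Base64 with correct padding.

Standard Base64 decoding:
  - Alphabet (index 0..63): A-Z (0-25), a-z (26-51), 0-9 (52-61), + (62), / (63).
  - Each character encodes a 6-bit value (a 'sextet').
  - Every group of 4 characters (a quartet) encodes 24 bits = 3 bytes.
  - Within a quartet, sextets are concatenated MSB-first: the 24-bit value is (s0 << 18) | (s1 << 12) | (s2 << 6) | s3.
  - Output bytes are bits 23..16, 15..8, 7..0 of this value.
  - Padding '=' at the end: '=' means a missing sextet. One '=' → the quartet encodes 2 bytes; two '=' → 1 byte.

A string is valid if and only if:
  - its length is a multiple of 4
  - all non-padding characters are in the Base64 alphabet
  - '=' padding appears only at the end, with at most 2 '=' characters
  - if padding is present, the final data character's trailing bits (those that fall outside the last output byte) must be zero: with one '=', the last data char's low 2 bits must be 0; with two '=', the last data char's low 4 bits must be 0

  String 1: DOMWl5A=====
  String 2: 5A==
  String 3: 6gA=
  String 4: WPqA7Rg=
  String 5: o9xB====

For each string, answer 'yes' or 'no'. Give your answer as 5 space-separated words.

Answer: no yes yes yes no

Derivation:
String 1: 'DOMWl5A=====' → invalid (5 pad chars (max 2))
String 2: '5A==' → valid
String 3: '6gA=' → valid
String 4: 'WPqA7Rg=' → valid
String 5: 'o9xB====' → invalid (4 pad chars (max 2))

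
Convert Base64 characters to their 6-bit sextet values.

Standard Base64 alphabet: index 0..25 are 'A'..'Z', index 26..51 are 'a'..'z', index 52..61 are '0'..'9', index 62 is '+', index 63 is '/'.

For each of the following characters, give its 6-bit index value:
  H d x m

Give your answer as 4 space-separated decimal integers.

Answer: 7 29 49 38

Derivation:
'H': A..Z range, ord('H') − ord('A') = 7
'd': a..z range, 26 + ord('d') − ord('a') = 29
'x': a..z range, 26 + ord('x') − ord('a') = 49
'm': a..z range, 26 + ord('m') − ord('a') = 38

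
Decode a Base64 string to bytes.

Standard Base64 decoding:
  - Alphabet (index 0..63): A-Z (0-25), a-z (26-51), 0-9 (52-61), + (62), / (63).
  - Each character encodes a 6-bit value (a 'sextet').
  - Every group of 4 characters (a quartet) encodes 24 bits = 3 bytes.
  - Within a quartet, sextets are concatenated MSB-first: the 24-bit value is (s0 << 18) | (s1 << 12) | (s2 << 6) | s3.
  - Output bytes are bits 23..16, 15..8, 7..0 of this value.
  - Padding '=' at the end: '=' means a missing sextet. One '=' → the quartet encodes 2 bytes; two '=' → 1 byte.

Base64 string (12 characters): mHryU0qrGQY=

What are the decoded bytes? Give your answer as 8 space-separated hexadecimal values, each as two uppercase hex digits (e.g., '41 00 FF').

Answer: 98 7A F2 53 4A AB 19 06

Derivation:
After char 0 ('m'=38): chars_in_quartet=1 acc=0x26 bytes_emitted=0
After char 1 ('H'=7): chars_in_quartet=2 acc=0x987 bytes_emitted=0
After char 2 ('r'=43): chars_in_quartet=3 acc=0x261EB bytes_emitted=0
After char 3 ('y'=50): chars_in_quartet=4 acc=0x987AF2 -> emit 98 7A F2, reset; bytes_emitted=3
After char 4 ('U'=20): chars_in_quartet=1 acc=0x14 bytes_emitted=3
After char 5 ('0'=52): chars_in_quartet=2 acc=0x534 bytes_emitted=3
After char 6 ('q'=42): chars_in_quartet=3 acc=0x14D2A bytes_emitted=3
After char 7 ('r'=43): chars_in_quartet=4 acc=0x534AAB -> emit 53 4A AB, reset; bytes_emitted=6
After char 8 ('G'=6): chars_in_quartet=1 acc=0x6 bytes_emitted=6
After char 9 ('Q'=16): chars_in_quartet=2 acc=0x190 bytes_emitted=6
After char 10 ('Y'=24): chars_in_quartet=3 acc=0x6418 bytes_emitted=6
Padding '=': partial quartet acc=0x6418 -> emit 19 06; bytes_emitted=8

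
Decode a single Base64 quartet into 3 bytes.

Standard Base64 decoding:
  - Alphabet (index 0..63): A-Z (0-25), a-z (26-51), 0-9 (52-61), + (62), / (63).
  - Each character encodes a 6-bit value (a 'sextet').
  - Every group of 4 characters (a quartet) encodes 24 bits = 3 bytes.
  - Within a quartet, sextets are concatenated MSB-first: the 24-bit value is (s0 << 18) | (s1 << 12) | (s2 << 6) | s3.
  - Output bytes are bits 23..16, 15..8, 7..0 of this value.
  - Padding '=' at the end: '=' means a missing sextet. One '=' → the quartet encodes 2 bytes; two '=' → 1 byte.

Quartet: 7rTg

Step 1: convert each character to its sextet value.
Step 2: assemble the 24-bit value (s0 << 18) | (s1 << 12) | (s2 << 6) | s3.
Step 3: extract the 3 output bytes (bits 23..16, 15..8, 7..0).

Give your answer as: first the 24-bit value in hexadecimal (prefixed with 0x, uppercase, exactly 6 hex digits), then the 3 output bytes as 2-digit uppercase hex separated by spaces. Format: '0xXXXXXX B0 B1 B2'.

Sextets: 7=59, r=43, T=19, g=32
24-bit: (59<<18) | (43<<12) | (19<<6) | 32
      = 0xEC0000 | 0x02B000 | 0x0004C0 | 0x000020
      = 0xEEB4E0
Bytes: (v>>16)&0xFF=EE, (v>>8)&0xFF=B4, v&0xFF=E0

Answer: 0xEEB4E0 EE B4 E0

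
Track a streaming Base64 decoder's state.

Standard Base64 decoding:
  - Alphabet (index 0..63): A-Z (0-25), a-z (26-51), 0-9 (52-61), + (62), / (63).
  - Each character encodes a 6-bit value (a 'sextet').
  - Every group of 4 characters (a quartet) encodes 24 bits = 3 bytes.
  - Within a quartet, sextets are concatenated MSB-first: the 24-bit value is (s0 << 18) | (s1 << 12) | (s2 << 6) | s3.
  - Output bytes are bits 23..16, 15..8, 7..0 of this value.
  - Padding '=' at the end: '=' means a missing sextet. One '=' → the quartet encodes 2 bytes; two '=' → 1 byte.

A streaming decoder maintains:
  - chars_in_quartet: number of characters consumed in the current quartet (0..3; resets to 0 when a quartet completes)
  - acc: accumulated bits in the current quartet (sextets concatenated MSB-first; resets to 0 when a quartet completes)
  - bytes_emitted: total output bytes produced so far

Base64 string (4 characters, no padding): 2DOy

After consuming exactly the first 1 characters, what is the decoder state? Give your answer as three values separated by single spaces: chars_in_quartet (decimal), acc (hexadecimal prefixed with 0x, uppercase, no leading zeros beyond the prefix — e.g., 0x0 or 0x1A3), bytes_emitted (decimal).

Answer: 1 0x36 0

Derivation:
After char 0 ('2'=54): chars_in_quartet=1 acc=0x36 bytes_emitted=0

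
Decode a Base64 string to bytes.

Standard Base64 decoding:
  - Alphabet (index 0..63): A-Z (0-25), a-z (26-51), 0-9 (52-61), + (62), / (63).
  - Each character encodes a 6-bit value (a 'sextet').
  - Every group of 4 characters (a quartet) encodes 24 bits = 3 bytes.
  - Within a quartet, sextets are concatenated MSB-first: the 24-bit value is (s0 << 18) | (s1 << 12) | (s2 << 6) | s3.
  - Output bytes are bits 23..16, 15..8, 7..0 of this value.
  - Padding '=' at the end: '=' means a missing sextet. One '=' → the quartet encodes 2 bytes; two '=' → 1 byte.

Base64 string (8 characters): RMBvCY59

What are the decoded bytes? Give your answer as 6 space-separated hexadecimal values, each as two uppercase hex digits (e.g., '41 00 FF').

After char 0 ('R'=17): chars_in_quartet=1 acc=0x11 bytes_emitted=0
After char 1 ('M'=12): chars_in_quartet=2 acc=0x44C bytes_emitted=0
After char 2 ('B'=1): chars_in_quartet=3 acc=0x11301 bytes_emitted=0
After char 3 ('v'=47): chars_in_quartet=4 acc=0x44C06F -> emit 44 C0 6F, reset; bytes_emitted=3
After char 4 ('C'=2): chars_in_quartet=1 acc=0x2 bytes_emitted=3
After char 5 ('Y'=24): chars_in_quartet=2 acc=0x98 bytes_emitted=3
After char 6 ('5'=57): chars_in_quartet=3 acc=0x2639 bytes_emitted=3
After char 7 ('9'=61): chars_in_quartet=4 acc=0x98E7D -> emit 09 8E 7D, reset; bytes_emitted=6

Answer: 44 C0 6F 09 8E 7D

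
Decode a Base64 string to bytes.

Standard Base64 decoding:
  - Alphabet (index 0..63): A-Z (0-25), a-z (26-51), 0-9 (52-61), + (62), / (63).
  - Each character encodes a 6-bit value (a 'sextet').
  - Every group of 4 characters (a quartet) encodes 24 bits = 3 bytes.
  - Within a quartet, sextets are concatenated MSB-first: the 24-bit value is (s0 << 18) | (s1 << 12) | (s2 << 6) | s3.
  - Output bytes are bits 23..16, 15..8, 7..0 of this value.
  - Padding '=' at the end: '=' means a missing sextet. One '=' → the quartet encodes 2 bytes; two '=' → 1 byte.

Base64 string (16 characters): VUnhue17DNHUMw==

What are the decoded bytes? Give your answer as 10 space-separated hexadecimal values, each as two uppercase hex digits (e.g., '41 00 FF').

Answer: 55 49 E1 B9 ED 7B 0C D1 D4 33

Derivation:
After char 0 ('V'=21): chars_in_quartet=1 acc=0x15 bytes_emitted=0
After char 1 ('U'=20): chars_in_quartet=2 acc=0x554 bytes_emitted=0
After char 2 ('n'=39): chars_in_quartet=3 acc=0x15527 bytes_emitted=0
After char 3 ('h'=33): chars_in_quartet=4 acc=0x5549E1 -> emit 55 49 E1, reset; bytes_emitted=3
After char 4 ('u'=46): chars_in_quartet=1 acc=0x2E bytes_emitted=3
After char 5 ('e'=30): chars_in_quartet=2 acc=0xB9E bytes_emitted=3
After char 6 ('1'=53): chars_in_quartet=3 acc=0x2E7B5 bytes_emitted=3
After char 7 ('7'=59): chars_in_quartet=4 acc=0xB9ED7B -> emit B9 ED 7B, reset; bytes_emitted=6
After char 8 ('D'=3): chars_in_quartet=1 acc=0x3 bytes_emitted=6
After char 9 ('N'=13): chars_in_quartet=2 acc=0xCD bytes_emitted=6
After char 10 ('H'=7): chars_in_quartet=3 acc=0x3347 bytes_emitted=6
After char 11 ('U'=20): chars_in_quartet=4 acc=0xCD1D4 -> emit 0C D1 D4, reset; bytes_emitted=9
After char 12 ('M'=12): chars_in_quartet=1 acc=0xC bytes_emitted=9
After char 13 ('w'=48): chars_in_quartet=2 acc=0x330 bytes_emitted=9
Padding '==': partial quartet acc=0x330 -> emit 33; bytes_emitted=10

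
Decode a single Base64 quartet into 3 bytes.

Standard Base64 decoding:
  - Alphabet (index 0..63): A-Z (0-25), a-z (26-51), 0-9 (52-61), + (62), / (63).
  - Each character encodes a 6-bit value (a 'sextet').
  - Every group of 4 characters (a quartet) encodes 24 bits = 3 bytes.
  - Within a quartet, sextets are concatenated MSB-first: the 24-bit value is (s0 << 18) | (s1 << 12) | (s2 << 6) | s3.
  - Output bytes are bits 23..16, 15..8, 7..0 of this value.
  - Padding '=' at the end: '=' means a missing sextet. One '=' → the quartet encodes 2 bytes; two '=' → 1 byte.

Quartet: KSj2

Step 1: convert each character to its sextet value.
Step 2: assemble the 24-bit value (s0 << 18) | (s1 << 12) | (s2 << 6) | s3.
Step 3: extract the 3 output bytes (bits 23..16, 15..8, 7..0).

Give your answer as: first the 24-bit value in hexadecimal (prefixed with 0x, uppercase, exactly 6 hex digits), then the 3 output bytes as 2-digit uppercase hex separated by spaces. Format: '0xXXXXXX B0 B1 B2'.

Answer: 0x2928F6 29 28 F6

Derivation:
Sextets: K=10, S=18, j=35, 2=54
24-bit: (10<<18) | (18<<12) | (35<<6) | 54
      = 0x280000 | 0x012000 | 0x0008C0 | 0x000036
      = 0x2928F6
Bytes: (v>>16)&0xFF=29, (v>>8)&0xFF=28, v&0xFF=F6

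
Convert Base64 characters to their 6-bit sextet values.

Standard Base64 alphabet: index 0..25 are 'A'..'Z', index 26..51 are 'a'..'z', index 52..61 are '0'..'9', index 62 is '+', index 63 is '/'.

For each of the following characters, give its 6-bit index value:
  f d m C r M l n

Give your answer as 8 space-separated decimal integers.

Answer: 31 29 38 2 43 12 37 39

Derivation:
'f': a..z range, 26 + ord('f') − ord('a') = 31
'd': a..z range, 26 + ord('d') − ord('a') = 29
'm': a..z range, 26 + ord('m') − ord('a') = 38
'C': A..Z range, ord('C') − ord('A') = 2
'r': a..z range, 26 + ord('r') − ord('a') = 43
'M': A..Z range, ord('M') − ord('A') = 12
'l': a..z range, 26 + ord('l') − ord('a') = 37
'n': a..z range, 26 + ord('n') − ord('a') = 39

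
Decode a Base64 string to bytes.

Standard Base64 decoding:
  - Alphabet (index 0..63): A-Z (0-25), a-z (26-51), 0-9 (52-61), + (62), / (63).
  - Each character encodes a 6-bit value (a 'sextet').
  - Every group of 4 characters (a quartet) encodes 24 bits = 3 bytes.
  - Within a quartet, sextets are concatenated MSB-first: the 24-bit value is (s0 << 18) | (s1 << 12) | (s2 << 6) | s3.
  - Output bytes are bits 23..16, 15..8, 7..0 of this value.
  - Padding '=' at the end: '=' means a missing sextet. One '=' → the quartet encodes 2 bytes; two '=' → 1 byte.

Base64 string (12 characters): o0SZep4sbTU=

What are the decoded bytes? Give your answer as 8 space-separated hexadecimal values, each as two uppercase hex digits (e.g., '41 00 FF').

Answer: A3 44 99 7A 9E 2C 6D 35

Derivation:
After char 0 ('o'=40): chars_in_quartet=1 acc=0x28 bytes_emitted=0
After char 1 ('0'=52): chars_in_quartet=2 acc=0xA34 bytes_emitted=0
After char 2 ('S'=18): chars_in_quartet=3 acc=0x28D12 bytes_emitted=0
After char 3 ('Z'=25): chars_in_quartet=4 acc=0xA34499 -> emit A3 44 99, reset; bytes_emitted=3
After char 4 ('e'=30): chars_in_quartet=1 acc=0x1E bytes_emitted=3
After char 5 ('p'=41): chars_in_quartet=2 acc=0x7A9 bytes_emitted=3
After char 6 ('4'=56): chars_in_quartet=3 acc=0x1EA78 bytes_emitted=3
After char 7 ('s'=44): chars_in_quartet=4 acc=0x7A9E2C -> emit 7A 9E 2C, reset; bytes_emitted=6
After char 8 ('b'=27): chars_in_quartet=1 acc=0x1B bytes_emitted=6
After char 9 ('T'=19): chars_in_quartet=2 acc=0x6D3 bytes_emitted=6
After char 10 ('U'=20): chars_in_quartet=3 acc=0x1B4D4 bytes_emitted=6
Padding '=': partial quartet acc=0x1B4D4 -> emit 6D 35; bytes_emitted=8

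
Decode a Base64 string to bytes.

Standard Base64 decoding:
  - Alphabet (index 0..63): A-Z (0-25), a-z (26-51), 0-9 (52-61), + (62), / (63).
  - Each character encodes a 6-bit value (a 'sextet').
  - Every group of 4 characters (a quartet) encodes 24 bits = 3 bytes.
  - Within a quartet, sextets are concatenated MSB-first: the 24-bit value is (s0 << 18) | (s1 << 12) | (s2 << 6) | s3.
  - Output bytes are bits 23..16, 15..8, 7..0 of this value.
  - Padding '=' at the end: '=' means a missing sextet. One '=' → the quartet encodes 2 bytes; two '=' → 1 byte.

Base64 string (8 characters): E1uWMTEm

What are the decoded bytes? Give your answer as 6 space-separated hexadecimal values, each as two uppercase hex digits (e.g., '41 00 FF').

Answer: 13 5B 96 31 31 26

Derivation:
After char 0 ('E'=4): chars_in_quartet=1 acc=0x4 bytes_emitted=0
After char 1 ('1'=53): chars_in_quartet=2 acc=0x135 bytes_emitted=0
After char 2 ('u'=46): chars_in_quartet=3 acc=0x4D6E bytes_emitted=0
After char 3 ('W'=22): chars_in_quartet=4 acc=0x135B96 -> emit 13 5B 96, reset; bytes_emitted=3
After char 4 ('M'=12): chars_in_quartet=1 acc=0xC bytes_emitted=3
After char 5 ('T'=19): chars_in_quartet=2 acc=0x313 bytes_emitted=3
After char 6 ('E'=4): chars_in_quartet=3 acc=0xC4C4 bytes_emitted=3
After char 7 ('m'=38): chars_in_quartet=4 acc=0x313126 -> emit 31 31 26, reset; bytes_emitted=6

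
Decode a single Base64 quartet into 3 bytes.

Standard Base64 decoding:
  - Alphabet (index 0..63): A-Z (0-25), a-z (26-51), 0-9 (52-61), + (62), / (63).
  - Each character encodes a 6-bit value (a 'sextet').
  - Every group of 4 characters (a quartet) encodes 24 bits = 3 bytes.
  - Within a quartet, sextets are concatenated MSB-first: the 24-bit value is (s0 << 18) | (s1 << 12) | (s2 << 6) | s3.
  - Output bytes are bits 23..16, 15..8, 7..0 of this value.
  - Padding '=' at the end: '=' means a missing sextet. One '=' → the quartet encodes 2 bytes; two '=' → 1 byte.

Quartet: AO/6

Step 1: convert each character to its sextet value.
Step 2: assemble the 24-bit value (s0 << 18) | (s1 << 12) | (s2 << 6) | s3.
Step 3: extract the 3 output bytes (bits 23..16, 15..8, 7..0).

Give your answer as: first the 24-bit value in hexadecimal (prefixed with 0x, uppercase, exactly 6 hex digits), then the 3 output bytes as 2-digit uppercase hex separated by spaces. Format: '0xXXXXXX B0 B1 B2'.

Sextets: A=0, O=14, /=63, 6=58
24-bit: (0<<18) | (14<<12) | (63<<6) | 58
      = 0x000000 | 0x00E000 | 0x000FC0 | 0x00003A
      = 0x00EFFA
Bytes: (v>>16)&0xFF=00, (v>>8)&0xFF=EF, v&0xFF=FA

Answer: 0x00EFFA 00 EF FA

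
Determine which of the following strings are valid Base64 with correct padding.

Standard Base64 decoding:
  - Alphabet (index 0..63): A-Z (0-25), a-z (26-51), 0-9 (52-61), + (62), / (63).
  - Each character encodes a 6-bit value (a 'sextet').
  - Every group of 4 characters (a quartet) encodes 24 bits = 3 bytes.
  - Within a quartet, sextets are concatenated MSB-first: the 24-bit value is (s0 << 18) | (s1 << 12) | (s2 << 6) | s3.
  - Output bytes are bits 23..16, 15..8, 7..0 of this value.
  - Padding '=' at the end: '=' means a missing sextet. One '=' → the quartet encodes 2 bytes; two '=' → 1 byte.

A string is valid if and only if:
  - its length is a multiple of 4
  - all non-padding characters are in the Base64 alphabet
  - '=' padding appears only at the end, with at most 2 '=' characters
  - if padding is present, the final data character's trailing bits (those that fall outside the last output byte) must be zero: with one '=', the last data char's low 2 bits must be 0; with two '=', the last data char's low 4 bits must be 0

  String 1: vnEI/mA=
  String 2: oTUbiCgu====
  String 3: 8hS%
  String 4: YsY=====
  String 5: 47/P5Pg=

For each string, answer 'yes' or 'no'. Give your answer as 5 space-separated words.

Answer: yes no no no yes

Derivation:
String 1: 'vnEI/mA=' → valid
String 2: 'oTUbiCgu====' → invalid (4 pad chars (max 2))
String 3: '8hS%' → invalid (bad char(s): ['%'])
String 4: 'YsY=====' → invalid (5 pad chars (max 2))
String 5: '47/P5Pg=' → valid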